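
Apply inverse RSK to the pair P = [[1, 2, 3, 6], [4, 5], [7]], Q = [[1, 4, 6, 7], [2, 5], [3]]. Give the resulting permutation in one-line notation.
7 4 1 5 2 3 6

Reverse the RSK construction: for i from n down to 1, find the cell of Q containing i, remove the entry at that cell from P, and reverse-bump it up through P; the value ejected from row 1 is w(i).

Step i=7: Q has 7 at row 1, column 4; remove that cell from P, ejecting 6. So w(7) = 6. P is now [[1, 2, 3], [4, 5], [7]].
Step i=6: Q has 6 at row 1, column 3; remove that cell from P, ejecting 3. So w(6) = 3. P is now [[1, 2], [4, 5], [7]].
Step i=5: Q has 5 at row 2, column 2; remove 5 from row 2 of P and reverse-bump: 5 enters row 1 and ejects 2. So w(5) = 2. P is now [[1, 5], [4], [7]].
Step i=4: Q has 4 at row 1, column 2; remove that cell from P, ejecting 5. So w(4) = 5. P is now [[1], [4], [7]].
Step i=3: Q has 3 at row 3, column 1; remove 7 from row 3 of P and reverse-bump: 7 enters row 2 and ejects 4; 4 enters row 1 and ejects 1. So w(3) = 1. P is now [[4], [7]].
Step i=2: Q has 2 at row 2, column 1; remove 7 from row 2 of P and reverse-bump: 7 enters row 1 and ejects 4. So w(2) = 4. P is now [[7]].
Step i=1: Q has 1 at row 1, column 1; remove that cell from P, ejecting 7. So w(1) = 7. P is now [].

So w = 7 4 1 5 2 3 6.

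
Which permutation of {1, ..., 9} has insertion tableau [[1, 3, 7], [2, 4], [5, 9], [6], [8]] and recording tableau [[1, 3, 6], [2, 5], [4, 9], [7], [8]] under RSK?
Reverse the RSK construction: for i from n down to 1, find the cell of Q containing i, remove the entry at that cell from P, and reverse-bump it up through P; the value ejected from row 1 is w(i).

Step i=9: Q has 9 at row 3, column 2; remove 9 from row 3 of P and reverse-bump: 9 enters row 2 and ejects 4; 4 enters row 1 and ejects 3. So w(9) = 3. P is now [[1, 4, 7], [2, 9], [5], [6], [8]].
Step i=8: Q has 8 at row 5, column 1; remove 8 from row 5 of P and reverse-bump: 8 enters row 4 and ejects 6; 6 enters row 3 and ejects 5; 5 enters row 2 and ejects 2; 2 enters row 1 and ejects 1. So w(8) = 1. P is now [[2, 4, 7], [5, 9], [6], [8]].
Step i=7: Q has 7 at row 4, column 1; remove 8 from row 4 of P and reverse-bump: 8 enters row 3 and ejects 6; 6 enters row 2 and ejects 5; 5 enters row 1 and ejects 4. So w(7) = 4. P is now [[2, 5, 7], [6, 9], [8]].
Step i=6: Q has 6 at row 1, column 3; remove that cell from P, ejecting 7. So w(6) = 7. P is now [[2, 5], [6, 9], [8]].
Step i=5: Q has 5 at row 2, column 2; remove 9 from row 2 of P and reverse-bump: 9 enters row 1 and ejects 5. So w(5) = 5. P is now [[2, 9], [6], [8]].
Step i=4: Q has 4 at row 3, column 1; remove 8 from row 3 of P and reverse-bump: 8 enters row 2 and ejects 6; 6 enters row 1 and ejects 2. So w(4) = 2. P is now [[6, 9], [8]].
Step i=3: Q has 3 at row 1, column 2; remove that cell from P, ejecting 9. So w(3) = 9. P is now [[6], [8]].
Step i=2: Q has 2 at row 2, column 1; remove 8 from row 2 of P and reverse-bump: 8 enters row 1 and ejects 6. So w(2) = 6. P is now [[8]].
Step i=1: Q has 1 at row 1, column 1; remove that cell from P, ejecting 8. So w(1) = 8. P is now [].

So w = 8 6 9 2 5 7 4 1 3.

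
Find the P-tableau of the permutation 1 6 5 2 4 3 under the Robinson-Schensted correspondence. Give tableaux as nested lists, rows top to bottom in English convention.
P = [[1, 2, 3], [4], [5], [6]]

After inserting 1: P = [[1]].
After inserting 6: P = [[1, 6]].
After inserting 5: P = [[1, 5], [6]].
After inserting 2: P = [[1, 2], [5], [6]].
After inserting 4: P = [[1, 2, 4], [5], [6]].
After inserting 3: P = [[1, 2, 3], [4], [5], [6]].

So P = [[1, 2, 3], [4], [5], [6]].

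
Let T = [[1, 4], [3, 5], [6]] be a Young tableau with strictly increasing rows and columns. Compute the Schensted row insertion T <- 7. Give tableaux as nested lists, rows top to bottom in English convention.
[[1, 4, 7], [3, 5], [6]]

7 is larger than every entry of row 1, so it is appended to row 1. The new tableau is [[1, 4, 7], [3, 5], [6]].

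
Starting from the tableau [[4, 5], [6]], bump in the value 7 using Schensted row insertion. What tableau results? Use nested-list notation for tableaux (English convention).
7 is larger than every entry of row 1, so it is appended to row 1. The new tableau is [[4, 5, 7], [6]].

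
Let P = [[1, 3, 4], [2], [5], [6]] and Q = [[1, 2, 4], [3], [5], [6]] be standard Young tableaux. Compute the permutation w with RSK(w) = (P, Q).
2 6 3 5 4 1

Reverse the RSK construction: for i from n down to 1, find the cell of Q containing i, remove the entry at that cell from P, and reverse-bump it up through P; the value ejected from row 1 is w(i).

Step i=6: Q has 6 at row 4, column 1; remove 6 from row 4 of P and reverse-bump: 6 enters row 3 and ejects 5; 5 enters row 2 and ejects 2; 2 enters row 1 and ejects 1. So w(6) = 1. P is now [[2, 3, 4], [5], [6]].
Step i=5: Q has 5 at row 3, column 1; remove 6 from row 3 of P and reverse-bump: 6 enters row 2 and ejects 5; 5 enters row 1 and ejects 4. So w(5) = 4. P is now [[2, 3, 5], [6]].
Step i=4: Q has 4 at row 1, column 3; remove that cell from P, ejecting 5. So w(4) = 5. P is now [[2, 3], [6]].
Step i=3: Q has 3 at row 2, column 1; remove 6 from row 2 of P and reverse-bump: 6 enters row 1 and ejects 3. So w(3) = 3. P is now [[2, 6]].
Step i=2: Q has 2 at row 1, column 2; remove that cell from P, ejecting 6. So w(2) = 6. P is now [[2]].
Step i=1: Q has 1 at row 1, column 1; remove that cell from P, ejecting 2. So w(1) = 2. P is now [].

So w = 2 6 3 5 4 1.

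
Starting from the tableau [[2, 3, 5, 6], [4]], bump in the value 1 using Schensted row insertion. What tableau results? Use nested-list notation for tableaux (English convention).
In row 1, 1 replaces 2 (the leftmost entry greater than 1); 2 is bumped to row 2. In row 2, 2 replaces 4 (the leftmost entry greater than 2); 4 is bumped to row 3. 4 starts a new row 3. The new tableau is [[1, 3, 5, 6], [2], [4]].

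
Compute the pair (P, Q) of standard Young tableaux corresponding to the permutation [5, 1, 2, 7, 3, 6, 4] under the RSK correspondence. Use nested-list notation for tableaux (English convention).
Insert each entry of the permutation into P by Schensted row insertion, recording in Q the position of each new cell.

After inserting 5: P = [[5]].
After inserting 1: P = [[1], [5]].
After inserting 2: P = [[1, 2], [5]].
After inserting 7: P = [[1, 2, 7], [5]].
After inserting 3: P = [[1, 2, 3], [5, 7]].
After inserting 6: P = [[1, 2, 3, 6], [5, 7]].
After inserting 4: P = [[1, 2, 3, 4], [5, 6], [7]].

So P = [[1, 2, 3, 4], [5, 6], [7]], Q = [[1, 3, 4, 6], [2, 5], [7]].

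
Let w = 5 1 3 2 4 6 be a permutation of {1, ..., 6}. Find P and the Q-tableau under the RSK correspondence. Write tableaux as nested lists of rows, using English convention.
P = [[1, 2, 4, 6], [3], [5]], Q = [[1, 3, 5, 6], [2], [4]]

Insert each entry of the permutation into P by Schensted row insertion, recording in Q the position of each new cell.

Insert 5: appended to row 1. P = [[5]].
Insert 1: 1 bumps 5 from row 1; 5 starts row 2. P = [[1], [5]].
Insert 3: appended to row 1. P = [[1, 3], [5]].
Insert 2: 2 bumps 3 from row 1; 3 bumps 5 from row 2; 5 starts row 3. P = [[1, 2], [3], [5]].
Insert 4: appended to row 1. P = [[1, 2, 4], [3], [5]].
Insert 6: appended to row 1. P = [[1, 2, 4, 6], [3], [5]].

So P = [[1, 2, 4, 6], [3], [5]], Q = [[1, 3, 5, 6], [2], [4]].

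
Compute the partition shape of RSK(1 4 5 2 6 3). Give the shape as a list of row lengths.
Row-insert each entry into an empty tableau.

After inserting 1: P = [[1]].
After inserting 4: P = [[1, 4]].
After inserting 5: P = [[1, 4, 5]].
After inserting 2: P = [[1, 2, 5], [4]].
After inserting 6: P = [[1, 2, 5, 6], [4]].
After inserting 3: P = [[1, 2, 3, 6], [4, 5]].

The final insertion tableau P = [[1, 2, 3, 6], [4, 5]] has shape [4, 2].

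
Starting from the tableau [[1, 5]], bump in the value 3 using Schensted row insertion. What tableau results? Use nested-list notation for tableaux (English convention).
[[1, 3], [5]]

In row 1, 3 replaces 5 (the leftmost entry greater than 3); 5 is bumped to row 2. 5 starts a new row 2. The new tableau is [[1, 3], [5]].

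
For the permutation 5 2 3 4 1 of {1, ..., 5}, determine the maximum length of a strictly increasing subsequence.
3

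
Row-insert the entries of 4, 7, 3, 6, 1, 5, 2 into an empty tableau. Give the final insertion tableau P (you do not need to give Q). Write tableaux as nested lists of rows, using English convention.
P = [[1, 2], [3, 5], [4, 6], [7]]

Insert 4: appended to row 1. P = [[4]].
Insert 7: appended to row 1. P = [[4, 7]].
Insert 3: 3 bumps 4 from row 1; 4 starts row 2. P = [[3, 7], [4]].
Insert 6: 6 bumps 7 from row 1; 7 appends to row 2. P = [[3, 6], [4, 7]].
Insert 1: 1 bumps 3 from row 1; 3 bumps 4 from row 2; 4 starts row 3. P = [[1, 6], [3, 7], [4]].
Insert 5: 5 bumps 6 from row 1; 6 bumps 7 from row 2; 7 appends to row 3. P = [[1, 5], [3, 6], [4, 7]].
Insert 2: 2 bumps 5 from row 1; 5 bumps 6 from row 2; 6 bumps 7 from row 3; 7 starts row 4. P = [[1, 2], [3, 5], [4, 6], [7]].

So P = [[1, 2], [3, 5], [4, 6], [7]].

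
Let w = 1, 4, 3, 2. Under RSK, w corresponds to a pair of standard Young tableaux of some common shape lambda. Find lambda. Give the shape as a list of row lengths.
[2, 1, 1]

Row-insert each entry into an empty tableau.

After inserting 1: P = [[1]].
After inserting 4: P = [[1, 4]].
After inserting 3: P = [[1, 3], [4]].
After inserting 2: P = [[1, 2], [3], [4]].

The final insertion tableau P = [[1, 2], [3], [4]] has shape [2, 1, 1].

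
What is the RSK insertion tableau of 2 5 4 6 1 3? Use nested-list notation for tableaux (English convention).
Insert 2: appended to row 1. P = [[2]].
Insert 5: appended to row 1. P = [[2, 5]].
Insert 4: 4 bumps 5 from row 1; 5 starts row 2. P = [[2, 4], [5]].
Insert 6: appended to row 1. P = [[2, 4, 6], [5]].
Insert 1: 1 bumps 2 from row 1; 2 bumps 5 from row 2; 5 starts row 3. P = [[1, 4, 6], [2], [5]].
Insert 3: 3 bumps 4 from row 1; 4 appends to row 2. P = [[1, 3, 6], [2, 4], [5]].

So P = [[1, 3, 6], [2, 4], [5]].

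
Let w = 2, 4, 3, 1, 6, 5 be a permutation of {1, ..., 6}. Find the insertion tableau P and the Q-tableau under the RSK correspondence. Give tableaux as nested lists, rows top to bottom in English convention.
P = [[1, 3, 5], [2, 6], [4]], Q = [[1, 2, 5], [3, 6], [4]]

Insert each entry of the permutation into P by Schensted row insertion, recording in Q the position of each new cell.

After inserting 2: P = [[2]].
After inserting 4: P = [[2, 4]].
After inserting 3: P = [[2, 3], [4]].
After inserting 1: P = [[1, 3], [2], [4]].
After inserting 6: P = [[1, 3, 6], [2], [4]].
After inserting 5: P = [[1, 3, 5], [2, 6], [4]].

So P = [[1, 3, 5], [2, 6], [4]], Q = [[1, 2, 5], [3, 6], [4]].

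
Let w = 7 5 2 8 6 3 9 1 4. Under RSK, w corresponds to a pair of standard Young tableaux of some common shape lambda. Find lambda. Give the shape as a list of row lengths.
RSK row insertion gives P = [[1, 3, 4], [2, 6, 9], [5, 8], [7]], which has shape [3, 3, 2, 1].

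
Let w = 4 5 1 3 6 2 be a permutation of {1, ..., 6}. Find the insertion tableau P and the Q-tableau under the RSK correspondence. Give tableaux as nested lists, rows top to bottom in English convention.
P = [[1, 2, 6], [3, 5], [4]], Q = [[1, 2, 5], [3, 4], [6]]

Insert each entry of the permutation into P by Schensted row insertion, recording in Q the position of each new cell.

Insert 4: appended to row 1. P = [[4]].
Insert 5: appended to row 1. P = [[4, 5]].
Insert 1: 1 bumps 4 from row 1; 4 starts row 2. P = [[1, 5], [4]].
Insert 3: 3 bumps 5 from row 1; 5 appends to row 2. P = [[1, 3], [4, 5]].
Insert 6: appended to row 1. P = [[1, 3, 6], [4, 5]].
Insert 2: 2 bumps 3 from row 1; 3 bumps 4 from row 2; 4 starts row 3. P = [[1, 2, 6], [3, 5], [4]].

So P = [[1, 2, 6], [3, 5], [4]], Q = [[1, 2, 5], [3, 4], [6]].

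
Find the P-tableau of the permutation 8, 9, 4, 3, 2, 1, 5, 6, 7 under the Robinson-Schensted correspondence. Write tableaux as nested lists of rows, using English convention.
P = [[1, 5, 6, 7], [2, 9], [3], [4], [8]]

Insert 8: appended to row 1. P = [[8]].
Insert 9: appended to row 1. P = [[8, 9]].
Insert 4: 4 bumps 8 from row 1; 8 starts row 2. P = [[4, 9], [8]].
Insert 3: 3 bumps 4 from row 1; 4 bumps 8 from row 2; 8 starts row 3. P = [[3, 9], [4], [8]].
Insert 2: 2 bumps 3 from row 1; 3 bumps 4 from row 2; 4 bumps 8 from row 3; 8 starts row 4. P = [[2, 9], [3], [4], [8]].
Insert 1: 1 bumps 2 from row 1; 2 bumps 3 from row 2; 3 bumps 4 from row 3; 4 bumps 8 from row 4; 8 starts row 5. P = [[1, 9], [2], [3], [4], [8]].
Insert 5: 5 bumps 9 from row 1; 9 appends to row 2. P = [[1, 5], [2, 9], [3], [4], [8]].
Insert 6: appended to row 1. P = [[1, 5, 6], [2, 9], [3], [4], [8]].
Insert 7: appended to row 1. P = [[1, 5, 6, 7], [2, 9], [3], [4], [8]].

So P = [[1, 5, 6, 7], [2, 9], [3], [4], [8]].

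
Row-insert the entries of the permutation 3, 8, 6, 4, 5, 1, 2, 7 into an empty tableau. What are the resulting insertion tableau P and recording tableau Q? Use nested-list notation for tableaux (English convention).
Insert each entry of the permutation into P by Schensted row insertion, recording in Q the position of each new cell.

After inserting 3: P = [[3]].
After inserting 8: P = [[3, 8]].
After inserting 6: P = [[3, 6], [8]].
After inserting 4: P = [[3, 4], [6], [8]].
After inserting 5: P = [[3, 4, 5], [6], [8]].
After inserting 1: P = [[1, 4, 5], [3], [6], [8]].
After inserting 2: P = [[1, 2, 5], [3, 4], [6], [8]].
After inserting 7: P = [[1, 2, 5, 7], [3, 4], [6], [8]].

So P = [[1, 2, 5, 7], [3, 4], [6], [8]], Q = [[1, 2, 5, 8], [3, 7], [4], [6]].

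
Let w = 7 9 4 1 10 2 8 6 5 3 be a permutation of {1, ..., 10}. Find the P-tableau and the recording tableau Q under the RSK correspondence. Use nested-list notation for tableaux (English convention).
P = [[1, 2, 3], [4, 5, 10], [6, 8], [7], [9]], Q = [[1, 2, 5], [3, 6, 7], [4, 8], [9], [10]]

Insert each entry of the permutation into P by Schensted row insertion, recording in Q the position of each new cell.

Insert 7: appended to row 1. P = [[7]].
Insert 9: appended to row 1. P = [[7, 9]].
Insert 4: 4 bumps 7 from row 1; 7 starts row 2. P = [[4, 9], [7]].
Insert 1: 1 bumps 4 from row 1; 4 bumps 7 from row 2; 7 starts row 3. P = [[1, 9], [4], [7]].
Insert 10: appended to row 1. P = [[1, 9, 10], [4], [7]].
Insert 2: 2 bumps 9 from row 1; 9 appends to row 2. P = [[1, 2, 10], [4, 9], [7]].
Insert 8: 8 bumps 10 from row 1; 10 appends to row 2. P = [[1, 2, 8], [4, 9, 10], [7]].
Insert 6: 6 bumps 8 from row 1; 8 bumps 9 from row 2; 9 appends to row 3. P = [[1, 2, 6], [4, 8, 10], [7, 9]].
Insert 5: 5 bumps 6 from row 1; 6 bumps 8 from row 2; 8 bumps 9 from row 3; 9 starts row 4. P = [[1, 2, 5], [4, 6, 10], [7, 8], [9]].
Insert 3: 3 bumps 5 from row 1; 5 bumps 6 from row 2; 6 bumps 7 from row 3; 7 bumps 9 from row 4; 9 starts row 5. P = [[1, 2, 3], [4, 5, 10], [6, 8], [7], [9]].

So P = [[1, 2, 3], [4, 5, 10], [6, 8], [7], [9]], Q = [[1, 2, 5], [3, 6, 7], [4, 8], [9], [10]].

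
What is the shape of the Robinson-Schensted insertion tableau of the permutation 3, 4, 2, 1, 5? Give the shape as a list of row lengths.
[3, 1, 1]

Row-insert each entry into an empty tableau.

After inserting 3: P = [[3]].
After inserting 4: P = [[3, 4]].
After inserting 2: P = [[2, 4], [3]].
After inserting 1: P = [[1, 4], [2], [3]].
After inserting 5: P = [[1, 4, 5], [2], [3]].

The final insertion tableau P = [[1, 4, 5], [2], [3]] has shape [3, 1, 1].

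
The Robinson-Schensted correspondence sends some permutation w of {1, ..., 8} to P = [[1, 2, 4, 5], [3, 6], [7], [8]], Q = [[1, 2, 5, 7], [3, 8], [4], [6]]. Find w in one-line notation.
1 8 7 3 4 2 6 5

Reverse the RSK construction: for i from n down to 1, find the cell of Q containing i, remove the entry at that cell from P, and reverse-bump it up through P; the value ejected from row 1 is w(i).

Step i=8: Q has 8 at row 2, column 2; remove 6 from row 2 of P and reverse-bump: 6 enters row 1 and ejects 5. So w(8) = 5. P is now [[1, 2, 4, 6], [3], [7], [8]].
Step i=7: Q has 7 at row 1, column 4; remove that cell from P, ejecting 6. So w(7) = 6. P is now [[1, 2, 4], [3], [7], [8]].
Step i=6: Q has 6 at row 4, column 1; remove 8 from row 4 of P and reverse-bump: 8 enters row 3 and ejects 7; 7 enters row 2 and ejects 3; 3 enters row 1 and ejects 2. So w(6) = 2. P is now [[1, 3, 4], [7], [8]].
Step i=5: Q has 5 at row 1, column 3; remove that cell from P, ejecting 4. So w(5) = 4. P is now [[1, 3], [7], [8]].
Step i=4: Q has 4 at row 3, column 1; remove 8 from row 3 of P and reverse-bump: 8 enters row 2 and ejects 7; 7 enters row 1 and ejects 3. So w(4) = 3. P is now [[1, 7], [8]].
Step i=3: Q has 3 at row 2, column 1; remove 8 from row 2 of P and reverse-bump: 8 enters row 1 and ejects 7. So w(3) = 7. P is now [[1, 8]].
Step i=2: Q has 2 at row 1, column 2; remove that cell from P, ejecting 8. So w(2) = 8. P is now [[1]].
Step i=1: Q has 1 at row 1, column 1; remove that cell from P, ejecting 1. So w(1) = 1. P is now [].

So w = 1 8 7 3 4 2 6 5.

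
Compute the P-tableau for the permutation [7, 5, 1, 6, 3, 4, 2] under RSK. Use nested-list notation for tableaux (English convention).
P = [[1, 2, 4], [3, 6], [5], [7]]

Insert 7: appended to row 1. P = [[7]].
Insert 5: 5 bumps 7 from row 1; 7 starts row 2. P = [[5], [7]].
Insert 1: 1 bumps 5 from row 1; 5 bumps 7 from row 2; 7 starts row 3. P = [[1], [5], [7]].
Insert 6: appended to row 1. P = [[1, 6], [5], [7]].
Insert 3: 3 bumps 6 from row 1; 6 appends to row 2. P = [[1, 3], [5, 6], [7]].
Insert 4: appended to row 1. P = [[1, 3, 4], [5, 6], [7]].
Insert 2: 2 bumps 3 from row 1; 3 bumps 5 from row 2; 5 bumps 7 from row 3; 7 starts row 4. P = [[1, 2, 4], [3, 6], [5], [7]].

So P = [[1, 2, 4], [3, 6], [5], [7]].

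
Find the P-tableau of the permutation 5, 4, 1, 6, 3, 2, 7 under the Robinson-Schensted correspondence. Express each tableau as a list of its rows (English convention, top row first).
P = [[1, 2, 7], [3, 6], [4], [5]]

Insert 5: appended to row 1. P = [[5]].
Insert 4: 4 bumps 5 from row 1; 5 starts row 2. P = [[4], [5]].
Insert 1: 1 bumps 4 from row 1; 4 bumps 5 from row 2; 5 starts row 3. P = [[1], [4], [5]].
Insert 6: appended to row 1. P = [[1, 6], [4], [5]].
Insert 3: 3 bumps 6 from row 1; 6 appends to row 2. P = [[1, 3], [4, 6], [5]].
Insert 2: 2 bumps 3 from row 1; 3 bumps 4 from row 2; 4 bumps 5 from row 3; 5 starts row 4. P = [[1, 2], [3, 6], [4], [5]].
Insert 7: appended to row 1. P = [[1, 2, 7], [3, 6], [4], [5]].

So P = [[1, 2, 7], [3, 6], [4], [5]].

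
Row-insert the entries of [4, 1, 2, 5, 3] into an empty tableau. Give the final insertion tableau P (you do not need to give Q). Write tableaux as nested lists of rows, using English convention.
After inserting 4: P = [[4]].
After inserting 1: P = [[1], [4]].
After inserting 2: P = [[1, 2], [4]].
After inserting 5: P = [[1, 2, 5], [4]].
After inserting 3: P = [[1, 2, 3], [4, 5]].

So P = [[1, 2, 3], [4, 5]].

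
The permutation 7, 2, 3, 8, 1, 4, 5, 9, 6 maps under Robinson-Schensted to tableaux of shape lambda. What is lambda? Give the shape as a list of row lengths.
[5, 3, 1]

Row-insert each entry into an empty tableau.

After inserting 7: P = [[7]].
After inserting 2: P = [[2], [7]].
After inserting 3: P = [[2, 3], [7]].
After inserting 8: P = [[2, 3, 8], [7]].
After inserting 1: P = [[1, 3, 8], [2], [7]].
After inserting 4: P = [[1, 3, 4], [2, 8], [7]].
After inserting 5: P = [[1, 3, 4, 5], [2, 8], [7]].
After inserting 9: P = [[1, 3, 4, 5, 9], [2, 8], [7]].
After inserting 6: P = [[1, 3, 4, 5, 6], [2, 8, 9], [7]].

The final insertion tableau P = [[1, 3, 4, 5, 6], [2, 8, 9], [7]] has shape [5, 3, 1].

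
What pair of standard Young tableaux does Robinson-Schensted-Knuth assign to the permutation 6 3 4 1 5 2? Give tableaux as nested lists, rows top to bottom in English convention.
P = [[1, 2, 5], [3, 4], [6]], Q = [[1, 3, 5], [2, 6], [4]]

Insert each entry of the permutation into P by Schensted row insertion, recording in Q the position of each new cell.

Insert 6: appended to row 1. P = [[6]].
Insert 3: 3 bumps 6 from row 1; 6 starts row 2. P = [[3], [6]].
Insert 4: appended to row 1. P = [[3, 4], [6]].
Insert 1: 1 bumps 3 from row 1; 3 bumps 6 from row 2; 6 starts row 3. P = [[1, 4], [3], [6]].
Insert 5: appended to row 1. P = [[1, 4, 5], [3], [6]].
Insert 2: 2 bumps 4 from row 1; 4 appends to row 2. P = [[1, 2, 5], [3, 4], [6]].

So P = [[1, 2, 5], [3, 4], [6]], Q = [[1, 3, 5], [2, 6], [4]].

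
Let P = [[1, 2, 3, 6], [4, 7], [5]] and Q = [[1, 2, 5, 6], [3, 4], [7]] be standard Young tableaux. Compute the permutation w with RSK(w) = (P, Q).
Reverse the RSK construction: for i from n down to 1, find the cell of Q containing i, remove the entry at that cell from P, and reverse-bump it up through P; the value ejected from row 1 is w(i).

Step i=7: Q has 7 at row 3, column 1; remove 5 from row 3 of P and reverse-bump: 5 enters row 2 and ejects 4; 4 enters row 1 and ejects 3. So w(7) = 3. P is now [[1, 2, 4, 6], [5, 7]].
Step i=6: Q has 6 at row 1, column 4; remove that cell from P, ejecting 6. So w(6) = 6. P is now [[1, 2, 4], [5, 7]].
Step i=5: Q has 5 at row 1, column 3; remove that cell from P, ejecting 4. So w(5) = 4. P is now [[1, 2], [5, 7]].
Step i=4: Q has 4 at row 2, column 2; remove 7 from row 2 of P and reverse-bump: 7 enters row 1 and ejects 2. So w(4) = 2. P is now [[1, 7], [5]].
Step i=3: Q has 3 at row 2, column 1; remove 5 from row 2 of P and reverse-bump: 5 enters row 1 and ejects 1. So w(3) = 1. P is now [[5, 7]].
Step i=2: Q has 2 at row 1, column 2; remove that cell from P, ejecting 7. So w(2) = 7. P is now [[5]].
Step i=1: Q has 1 at row 1, column 1; remove that cell from P, ejecting 5. So w(1) = 5. P is now [].

So w = 5 7 1 2 4 6 3.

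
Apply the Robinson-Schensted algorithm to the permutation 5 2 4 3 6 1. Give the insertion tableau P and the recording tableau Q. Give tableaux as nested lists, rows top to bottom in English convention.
P = [[1, 3, 6], [2], [4], [5]], Q = [[1, 3, 5], [2], [4], [6]]

Insert each entry of the permutation into P by Schensted row insertion, recording in Q the position of each new cell.

Insert 5: appended to row 1. P = [[5]].
Insert 2: 2 bumps 5 from row 1; 5 starts row 2. P = [[2], [5]].
Insert 4: appended to row 1. P = [[2, 4], [5]].
Insert 3: 3 bumps 4 from row 1; 4 bumps 5 from row 2; 5 starts row 3. P = [[2, 3], [4], [5]].
Insert 6: appended to row 1. P = [[2, 3, 6], [4], [5]].
Insert 1: 1 bumps 2 from row 1; 2 bumps 4 from row 2; 4 bumps 5 from row 3; 5 starts row 4. P = [[1, 3, 6], [2], [4], [5]].

So P = [[1, 3, 6], [2], [4], [5]], Q = [[1, 3, 5], [2], [4], [6]].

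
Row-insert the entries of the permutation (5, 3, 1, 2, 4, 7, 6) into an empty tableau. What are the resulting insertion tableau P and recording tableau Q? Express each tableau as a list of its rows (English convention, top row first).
P = [[1, 2, 4, 6], [3, 7], [5]], Q = [[1, 4, 5, 6], [2, 7], [3]]

Insert each entry of the permutation into P by Schensted row insertion, recording in Q the position of each new cell.

Insert 5: appended to row 1. P = [[5]].
Insert 3: 3 bumps 5 from row 1; 5 starts row 2. P = [[3], [5]].
Insert 1: 1 bumps 3 from row 1; 3 bumps 5 from row 2; 5 starts row 3. P = [[1], [3], [5]].
Insert 2: appended to row 1. P = [[1, 2], [3], [5]].
Insert 4: appended to row 1. P = [[1, 2, 4], [3], [5]].
Insert 7: appended to row 1. P = [[1, 2, 4, 7], [3], [5]].
Insert 6: 6 bumps 7 from row 1; 7 appends to row 2. P = [[1, 2, 4, 6], [3, 7], [5]].

So P = [[1, 2, 4, 6], [3, 7], [5]], Q = [[1, 4, 5, 6], [2, 7], [3]].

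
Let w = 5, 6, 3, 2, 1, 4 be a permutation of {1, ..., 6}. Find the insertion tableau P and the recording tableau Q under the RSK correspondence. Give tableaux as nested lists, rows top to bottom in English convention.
P = [[1, 4], [2, 6], [3], [5]], Q = [[1, 2], [3, 6], [4], [5]]

Insert each entry of the permutation into P by Schensted row insertion, recording in Q the position of each new cell.

Insert 5: appended to row 1. P = [[5]].
Insert 6: appended to row 1. P = [[5, 6]].
Insert 3: 3 bumps 5 from row 1; 5 starts row 2. P = [[3, 6], [5]].
Insert 2: 2 bumps 3 from row 1; 3 bumps 5 from row 2; 5 starts row 3. P = [[2, 6], [3], [5]].
Insert 1: 1 bumps 2 from row 1; 2 bumps 3 from row 2; 3 bumps 5 from row 3; 5 starts row 4. P = [[1, 6], [2], [3], [5]].
Insert 4: 4 bumps 6 from row 1; 6 appends to row 2. P = [[1, 4], [2, 6], [3], [5]].

So P = [[1, 4], [2, 6], [3], [5]], Q = [[1, 2], [3, 6], [4], [5]].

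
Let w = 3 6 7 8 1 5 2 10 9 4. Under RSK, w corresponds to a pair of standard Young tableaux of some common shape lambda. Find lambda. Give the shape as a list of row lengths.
Row-insert each entry into an empty tableau.

After inserting 3: P = [[3]].
After inserting 6: P = [[3, 6]].
After inserting 7: P = [[3, 6, 7]].
After inserting 8: P = [[3, 6, 7, 8]].
After inserting 1: P = [[1, 6, 7, 8], [3]].
After inserting 5: P = [[1, 5, 7, 8], [3, 6]].
After inserting 2: P = [[1, 2, 7, 8], [3, 5], [6]].
After inserting 10: P = [[1, 2, 7, 8, 10], [3, 5], [6]].
After inserting 9: P = [[1, 2, 7, 8, 9], [3, 5, 10], [6]].
After inserting 4: P = [[1, 2, 4, 8, 9], [3, 5, 7], [6, 10]].

The final insertion tableau P = [[1, 2, 4, 8, 9], [3, 5, 7], [6, 10]] has shape [5, 3, 2].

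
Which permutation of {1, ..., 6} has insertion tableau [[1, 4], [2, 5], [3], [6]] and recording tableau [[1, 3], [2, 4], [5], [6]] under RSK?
3 2 6 5 4 1

Reverse the RSK construction: for i from n down to 1, find the cell of Q containing i, remove the entry at that cell from P, and reverse-bump it up through P; the value ejected from row 1 is w(i).

Step i=6: Q has 6 at row 4, column 1; remove 6 from row 4 of P and reverse-bump: 6 enters row 3 and ejects 3; 3 enters row 2 and ejects 2; 2 enters row 1 and ejects 1. So w(6) = 1. P is now [[2, 4], [3, 5], [6]].
Step i=5: Q has 5 at row 3, column 1; remove 6 from row 3 of P and reverse-bump: 6 enters row 2 and ejects 5; 5 enters row 1 and ejects 4. So w(5) = 4. P is now [[2, 5], [3, 6]].
Step i=4: Q has 4 at row 2, column 2; remove 6 from row 2 of P and reverse-bump: 6 enters row 1 and ejects 5. So w(4) = 5. P is now [[2, 6], [3]].
Step i=3: Q has 3 at row 1, column 2; remove that cell from P, ejecting 6. So w(3) = 6. P is now [[2], [3]].
Step i=2: Q has 2 at row 2, column 1; remove 3 from row 2 of P and reverse-bump: 3 enters row 1 and ejects 2. So w(2) = 2. P is now [[3]].
Step i=1: Q has 1 at row 1, column 1; remove that cell from P, ejecting 3. So w(1) = 3. P is now [].

So w = 3 2 6 5 4 1.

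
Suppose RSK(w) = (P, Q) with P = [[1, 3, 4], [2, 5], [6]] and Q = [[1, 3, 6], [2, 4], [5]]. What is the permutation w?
Reverse the RSK construction: for i from n down to 1, find the cell of Q containing i, remove the entry at that cell from P, and reverse-bump it up through P; the value ejected from row 1 is w(i).

Step i=6: Q has 6 at row 1, column 3; remove that cell from P, ejecting 4. So w(6) = 4. P is now [[1, 3], [2, 5], [6]].
Step i=5: Q has 5 at row 3, column 1; remove 6 from row 3 of P and reverse-bump: 6 enters row 2 and ejects 5; 5 enters row 1 and ejects 3. So w(5) = 3. P is now [[1, 5], [2, 6]].
Step i=4: Q has 4 at row 2, column 2; remove 6 from row 2 of P and reverse-bump: 6 enters row 1 and ejects 5. So w(4) = 5. P is now [[1, 6], [2]].
Step i=3: Q has 3 at row 1, column 2; remove that cell from P, ejecting 6. So w(3) = 6. P is now [[1], [2]].
Step i=2: Q has 2 at row 2, column 1; remove 2 from row 2 of P and reverse-bump: 2 enters row 1 and ejects 1. So w(2) = 1. P is now [[2]].
Step i=1: Q has 1 at row 1, column 1; remove that cell from P, ejecting 2. So w(1) = 2. P is now [].

So w = 2 1 6 5 3 4.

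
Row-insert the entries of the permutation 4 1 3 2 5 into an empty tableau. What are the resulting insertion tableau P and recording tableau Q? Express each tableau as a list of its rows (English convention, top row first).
Insert each entry of the permutation into P by Schensted row insertion, recording in Q the position of each new cell.

Insert 4: appended to row 1. P = [[4]].
Insert 1: 1 bumps 4 from row 1; 4 starts row 2. P = [[1], [4]].
Insert 3: appended to row 1. P = [[1, 3], [4]].
Insert 2: 2 bumps 3 from row 1; 3 bumps 4 from row 2; 4 starts row 3. P = [[1, 2], [3], [4]].
Insert 5: appended to row 1. P = [[1, 2, 5], [3], [4]].

So P = [[1, 2, 5], [3], [4]], Q = [[1, 3, 5], [2], [4]].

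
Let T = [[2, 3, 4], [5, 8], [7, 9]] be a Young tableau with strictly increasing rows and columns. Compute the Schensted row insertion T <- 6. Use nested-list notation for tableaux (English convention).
[[2, 3, 4, 6], [5, 8], [7, 9]]

6 is larger than every entry of row 1, so it is appended to row 1. The new tableau is [[2, 3, 4, 6], [5, 8], [7, 9]].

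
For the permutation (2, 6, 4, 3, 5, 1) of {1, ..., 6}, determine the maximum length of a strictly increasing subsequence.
3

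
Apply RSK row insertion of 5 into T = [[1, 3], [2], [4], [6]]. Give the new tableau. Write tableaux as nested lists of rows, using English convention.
5 is larger than every entry of row 1, so it is appended to row 1. The new tableau is [[1, 3, 5], [2], [4], [6]].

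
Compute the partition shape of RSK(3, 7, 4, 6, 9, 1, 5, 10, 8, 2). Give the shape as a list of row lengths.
[5, 3, 1, 1]

Row-insert each entry into an empty tableau.

After inserting 3: P = [[3]].
After inserting 7: P = [[3, 7]].
After inserting 4: P = [[3, 4], [7]].
After inserting 6: P = [[3, 4, 6], [7]].
After inserting 9: P = [[3, 4, 6, 9], [7]].
After inserting 1: P = [[1, 4, 6, 9], [3], [7]].
After inserting 5: P = [[1, 4, 5, 9], [3, 6], [7]].
After inserting 10: P = [[1, 4, 5, 9, 10], [3, 6], [7]].
After inserting 8: P = [[1, 4, 5, 8, 10], [3, 6, 9], [7]].
After inserting 2: P = [[1, 2, 5, 8, 10], [3, 4, 9], [6], [7]].

The final insertion tableau P = [[1, 2, 5, 8, 10], [3, 4, 9], [6], [7]] has shape [5, 3, 1, 1].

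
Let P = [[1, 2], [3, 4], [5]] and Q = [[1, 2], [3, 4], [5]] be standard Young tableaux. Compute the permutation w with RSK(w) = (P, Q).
3 5 1 4 2

Reverse the RSK construction: for i from n down to 1, find the cell of Q containing i, remove the entry at that cell from P, and reverse-bump it up through P; the value ejected from row 1 is w(i).

Step i=5: Q has 5 at row 3, column 1; remove 5 from row 3 of P and reverse-bump: 5 enters row 2 and ejects 4; 4 enters row 1 and ejects 2. So w(5) = 2. P is now [[1, 4], [3, 5]].
Step i=4: Q has 4 at row 2, column 2; remove 5 from row 2 of P and reverse-bump: 5 enters row 1 and ejects 4. So w(4) = 4. P is now [[1, 5], [3]].
Step i=3: Q has 3 at row 2, column 1; remove 3 from row 2 of P and reverse-bump: 3 enters row 1 and ejects 1. So w(3) = 1. P is now [[3, 5]].
Step i=2: Q has 2 at row 1, column 2; remove that cell from P, ejecting 5. So w(2) = 5. P is now [[3]].
Step i=1: Q has 1 at row 1, column 1; remove that cell from P, ejecting 3. So w(1) = 3. P is now [].

So w = 3 5 1 4 2.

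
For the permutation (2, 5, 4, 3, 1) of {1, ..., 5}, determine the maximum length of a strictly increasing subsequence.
2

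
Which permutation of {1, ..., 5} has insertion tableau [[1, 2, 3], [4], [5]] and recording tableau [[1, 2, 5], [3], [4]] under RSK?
Reverse RSK: for i = n, n-1, ..., 1, locate i in Q, remove the corresponding corner cell from P, and reverse-bump its entry up through P; the value ejected from row 1 is w(i).

So w = 1 5 4 2 3.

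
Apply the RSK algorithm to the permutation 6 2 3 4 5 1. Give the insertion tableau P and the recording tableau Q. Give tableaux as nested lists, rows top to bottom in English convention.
Insert each entry of the permutation into P by Schensted row insertion, recording in Q the position of each new cell.

After inserting 6: P = [[6]].
After inserting 2: P = [[2], [6]].
After inserting 3: P = [[2, 3], [6]].
After inserting 4: P = [[2, 3, 4], [6]].
After inserting 5: P = [[2, 3, 4, 5], [6]].
After inserting 1: P = [[1, 3, 4, 5], [2], [6]].

So P = [[1, 3, 4, 5], [2], [6]], Q = [[1, 3, 4, 5], [2], [6]].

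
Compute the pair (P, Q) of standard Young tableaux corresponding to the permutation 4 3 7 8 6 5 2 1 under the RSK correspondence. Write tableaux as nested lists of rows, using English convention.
Insert each entry of the permutation into P by Schensted row insertion, recording in Q the position of each new cell.

Insert 4: appended to row 1. P = [[4]], Q = [[1]].
Insert 3: 3 bumps 4 from row 1; 4 starts row 2. P = [[3], [4]], Q = [[1], [2]].
Insert 7: appended to row 1. P = [[3, 7], [4]], Q = [[1, 3], [2]].
Insert 8: appended to row 1. P = [[3, 7, 8], [4]], Q = [[1, 3, 4], [2]].
Insert 6: 6 bumps 7 from row 1; 7 appends to row 2. P = [[3, 6, 8], [4, 7]], Q = [[1, 3, 4], [2, 5]].
Insert 5: 5 bumps 6 from row 1; 6 bumps 7 from row 2; 7 starts row 3. P = [[3, 5, 8], [4, 6], [7]], Q = [[1, 3, 4], [2, 5], [6]].
Insert 2: 2 bumps 3 from row 1; 3 bumps 4 from row 2; 4 bumps 7 from row 3; 7 starts row 4. P = [[2, 5, 8], [3, 6], [4], [7]], Q = [[1, 3, 4], [2, 5], [6], [7]].
Insert 1: 1 bumps 2 from row 1; 2 bumps 3 from row 2; 3 bumps 4 from row 3; 4 bumps 7 from row 4; 7 starts row 5. P = [[1, 5, 8], [2, 6], [3], [4], [7]], Q = [[1, 3, 4], [2, 5], [6], [7], [8]].

So P = [[1, 5, 8], [2, 6], [3], [4], [7]], Q = [[1, 3, 4], [2, 5], [6], [7], [8]].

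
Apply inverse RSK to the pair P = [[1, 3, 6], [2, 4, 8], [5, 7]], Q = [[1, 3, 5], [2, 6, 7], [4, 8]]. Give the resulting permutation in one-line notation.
5 2 7 1 8 4 6 3

Reverse the RSK construction: for i from n down to 1, find the cell of Q containing i, remove the entry at that cell from P, and reverse-bump it up through P; the value ejected from row 1 is w(i).

Step i=8: Q has 8 at row 3, column 2; remove 7 from row 3 of P and reverse-bump: 7 enters row 2 and ejects 4; 4 enters row 1 and ejects 3. So w(8) = 3. P is now [[1, 4, 6], [2, 7, 8], [5]].
Step i=7: Q has 7 at row 2, column 3; remove 8 from row 2 of P and reverse-bump: 8 enters row 1 and ejects 6. So w(7) = 6. P is now [[1, 4, 8], [2, 7], [5]].
Step i=6: Q has 6 at row 2, column 2; remove 7 from row 2 of P and reverse-bump: 7 enters row 1 and ejects 4. So w(6) = 4. P is now [[1, 7, 8], [2], [5]].
Step i=5: Q has 5 at row 1, column 3; remove that cell from P, ejecting 8. So w(5) = 8. P is now [[1, 7], [2], [5]].
Step i=4: Q has 4 at row 3, column 1; remove 5 from row 3 of P and reverse-bump: 5 enters row 2 and ejects 2; 2 enters row 1 and ejects 1. So w(4) = 1. P is now [[2, 7], [5]].
Step i=3: Q has 3 at row 1, column 2; remove that cell from P, ejecting 7. So w(3) = 7. P is now [[2], [5]].
Step i=2: Q has 2 at row 2, column 1; remove 5 from row 2 of P and reverse-bump: 5 enters row 1 and ejects 2. So w(2) = 2. P is now [[5]].
Step i=1: Q has 1 at row 1, column 1; remove that cell from P, ejecting 5. So w(1) = 5. P is now [].

So w = 5 2 7 1 8 4 6 3.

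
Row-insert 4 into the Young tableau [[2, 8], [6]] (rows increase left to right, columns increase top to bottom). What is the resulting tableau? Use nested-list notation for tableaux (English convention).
In row 1, 4 replaces 8 (the leftmost entry greater than 4); 8 is bumped to row 2. 8 is appended to row 2. The new tableau is [[2, 4], [6, 8]].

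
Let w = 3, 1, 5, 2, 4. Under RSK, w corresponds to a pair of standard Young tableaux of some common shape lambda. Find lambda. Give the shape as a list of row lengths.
Row-insert each entry into an empty tableau.

After inserting 3: P = [[3]].
After inserting 1: P = [[1], [3]].
After inserting 5: P = [[1, 5], [3]].
After inserting 2: P = [[1, 2], [3, 5]].
After inserting 4: P = [[1, 2, 4], [3, 5]].

The final insertion tableau P = [[1, 2, 4], [3, 5]] has shape [3, 2].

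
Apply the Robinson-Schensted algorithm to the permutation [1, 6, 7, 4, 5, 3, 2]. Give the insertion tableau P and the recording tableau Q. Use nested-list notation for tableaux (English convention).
Insert each entry of the permutation into P by Schensted row insertion, recording in Q the position of each new cell.

Insert 1: appended to row 1. P = [[1]].
Insert 6: appended to row 1. P = [[1, 6]].
Insert 7: appended to row 1. P = [[1, 6, 7]].
Insert 4: 4 bumps 6 from row 1; 6 starts row 2. P = [[1, 4, 7], [6]].
Insert 5: 5 bumps 7 from row 1; 7 appends to row 2. P = [[1, 4, 5], [6, 7]].
Insert 3: 3 bumps 4 from row 1; 4 bumps 6 from row 2; 6 starts row 3. P = [[1, 3, 5], [4, 7], [6]].
Insert 2: 2 bumps 3 from row 1; 3 bumps 4 from row 2; 4 bumps 6 from row 3; 6 starts row 4. P = [[1, 2, 5], [3, 7], [4], [6]].

So P = [[1, 2, 5], [3, 7], [4], [6]], Q = [[1, 2, 3], [4, 5], [6], [7]].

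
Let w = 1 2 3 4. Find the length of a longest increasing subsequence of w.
4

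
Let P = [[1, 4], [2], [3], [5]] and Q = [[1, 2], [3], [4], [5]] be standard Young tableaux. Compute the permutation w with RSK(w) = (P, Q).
Reverse the RSK construction: for i from n down to 1, find the cell of Q containing i, remove the entry at that cell from P, and reverse-bump it up through P; the value ejected from row 1 is w(i).

Step i=5: Q has 5 at row 4, column 1; remove 5 from row 4 of P and reverse-bump: 5 enters row 3 and ejects 3; 3 enters row 2 and ejects 2; 2 enters row 1 and ejects 1. So w(5) = 1. P is now [[2, 4], [3], [5]].
Step i=4: Q has 4 at row 3, column 1; remove 5 from row 3 of P and reverse-bump: 5 enters row 2 and ejects 3; 3 enters row 1 and ejects 2. So w(4) = 2. P is now [[3, 4], [5]].
Step i=3: Q has 3 at row 2, column 1; remove 5 from row 2 of P and reverse-bump: 5 enters row 1 and ejects 4. So w(3) = 4. P is now [[3, 5]].
Step i=2: Q has 2 at row 1, column 2; remove that cell from P, ejecting 5. So w(2) = 5. P is now [[3]].
Step i=1: Q has 1 at row 1, column 1; remove that cell from P, ejecting 3. So w(1) = 3. P is now [].

So w = 3 5 4 2 1.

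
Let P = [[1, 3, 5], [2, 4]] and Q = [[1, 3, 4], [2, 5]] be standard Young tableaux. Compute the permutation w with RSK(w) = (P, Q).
2 1 4 5 3

Reverse the RSK construction: for i from n down to 1, find the cell of Q containing i, remove the entry at that cell from P, and reverse-bump it up through P; the value ejected from row 1 is w(i).

Step i=5: Q has 5 at row 2, column 2; remove 4 from row 2 of P and reverse-bump: 4 enters row 1 and ejects 3. So w(5) = 3. P is now [[1, 4, 5], [2]].
Step i=4: Q has 4 at row 1, column 3; remove that cell from P, ejecting 5. So w(4) = 5. P is now [[1, 4], [2]].
Step i=3: Q has 3 at row 1, column 2; remove that cell from P, ejecting 4. So w(3) = 4. P is now [[1], [2]].
Step i=2: Q has 2 at row 2, column 1; remove 2 from row 2 of P and reverse-bump: 2 enters row 1 and ejects 1. So w(2) = 1. P is now [[2]].
Step i=1: Q has 1 at row 1, column 1; remove that cell from P, ejecting 2. So w(1) = 2. P is now [].

So w = 2 1 4 5 3.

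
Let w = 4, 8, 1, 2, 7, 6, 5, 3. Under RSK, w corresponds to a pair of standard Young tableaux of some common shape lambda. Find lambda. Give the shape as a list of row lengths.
[3, 2, 1, 1, 1]

Row-insert each entry into an empty tableau.

After inserting 4: P = [[4]].
After inserting 8: P = [[4, 8]].
After inserting 1: P = [[1, 8], [4]].
After inserting 2: P = [[1, 2], [4, 8]].
After inserting 7: P = [[1, 2, 7], [4, 8]].
After inserting 6: P = [[1, 2, 6], [4, 7], [8]].
After inserting 5: P = [[1, 2, 5], [4, 6], [7], [8]].
After inserting 3: P = [[1, 2, 3], [4, 5], [6], [7], [8]].

The final insertion tableau P = [[1, 2, 3], [4, 5], [6], [7], [8]] has shape [3, 2, 1, 1, 1].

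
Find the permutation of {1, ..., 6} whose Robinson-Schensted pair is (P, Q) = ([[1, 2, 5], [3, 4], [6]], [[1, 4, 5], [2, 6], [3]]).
6 3 1 4 5 2

Reverse the RSK construction: for i from n down to 1, find the cell of Q containing i, remove the entry at that cell from P, and reverse-bump it up through P; the value ejected from row 1 is w(i).

Step i=6: Q has 6 at row 2, column 2; remove 4 from row 2 of P and reverse-bump: 4 enters row 1 and ejects 2. So w(6) = 2. P is now [[1, 4, 5], [3], [6]].
Step i=5: Q has 5 at row 1, column 3; remove that cell from P, ejecting 5. So w(5) = 5. P is now [[1, 4], [3], [6]].
Step i=4: Q has 4 at row 1, column 2; remove that cell from P, ejecting 4. So w(4) = 4. P is now [[1], [3], [6]].
Step i=3: Q has 3 at row 3, column 1; remove 6 from row 3 of P and reverse-bump: 6 enters row 2 and ejects 3; 3 enters row 1 and ejects 1. So w(3) = 1. P is now [[3], [6]].
Step i=2: Q has 2 at row 2, column 1; remove 6 from row 2 of P and reverse-bump: 6 enters row 1 and ejects 3. So w(2) = 3. P is now [[6]].
Step i=1: Q has 1 at row 1, column 1; remove that cell from P, ejecting 6. So w(1) = 6. P is now [].

So w = 6 3 1 4 5 2.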